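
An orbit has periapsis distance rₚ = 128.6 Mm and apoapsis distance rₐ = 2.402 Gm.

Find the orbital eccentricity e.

Convert to SI: rₚ = 128.6 Mm = 1.286e+08 m; rₐ = 2.402 Gm = 2.402e+09 m.
e = (rₐ − rₚ) / (rₐ + rₚ).
e = (2.402e+09 − 1.286e+08) / (2.402e+09 + 1.286e+08) = 2.2734e+09 / 2.5306e+09 ≈ 0.8984.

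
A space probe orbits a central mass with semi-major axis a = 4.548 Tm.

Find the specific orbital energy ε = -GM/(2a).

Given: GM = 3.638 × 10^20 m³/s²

Convert to SI: a = 4.548 Tm = 4.548e+12 m.
ε = −GM / (2a).
ε = −3.638e+20 / (2 · 4.548e+12) J/kg ≈ -4e+07 J/kg = -40 MJ/kg.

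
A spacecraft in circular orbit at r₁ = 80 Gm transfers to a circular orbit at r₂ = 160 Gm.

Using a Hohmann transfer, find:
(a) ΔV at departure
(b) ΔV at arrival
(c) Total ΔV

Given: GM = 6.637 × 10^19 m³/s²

Convert to SI: r₁ = 80 Gm = 8e+10 m; r₂ = 160 Gm = 1.6e+11 m.
Transfer semi-major axis: a_t = (r₁ + r₂)/2 = (8e+10 + 1.6e+11)/2 = 1.2e+11 m.
Circular speeds: v₁ = √(GM/r₁) = 28803.2 m/s, v₂ = √(GM/r₂) = 20366.9 m/s.
Transfer speeds (vis-viva v² = GM(2/r − 1/a_t)): v₁ᵗ = 33259.1 m/s, v₂ᵗ = 16629.5 m/s.
(a) ΔV₁ = |v₁ᵗ − v₁| ≈ 4456 m/s = 4.456 km/s.
(b) ΔV₂ = |v₂ − v₂ᵗ| ≈ 3737 m/s = 3.737 km/s.
(c) ΔV_total = ΔV₁ + ΔV₂ ≈ 8193 m/s = 8.193 km/s.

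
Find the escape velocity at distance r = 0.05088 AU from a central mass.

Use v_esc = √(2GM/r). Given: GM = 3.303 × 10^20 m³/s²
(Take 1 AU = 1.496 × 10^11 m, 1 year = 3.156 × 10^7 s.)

Convert to SI: r = 0.05088 AU = 7.61165e+09 m.
Escape velocity comes from setting total energy to zero: ½v² − GM/r = 0 ⇒ v_esc = √(2GM / r).
v_esc = √(2 · 3.303e+20 / 7.61165e+09) m/s ≈ 2.946e+05 m/s = 62.15 AU/year.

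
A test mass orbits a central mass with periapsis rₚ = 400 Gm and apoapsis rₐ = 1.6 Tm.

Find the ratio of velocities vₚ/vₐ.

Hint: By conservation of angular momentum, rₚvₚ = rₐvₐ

Convert to SI: rₚ = 400 Gm = 4e+11 m; rₐ = 1.6 Tm = 1.6e+12 m.
Conservation of angular momentum gives rₚvₚ = rₐvₐ, so vₚ/vₐ = rₐ/rₚ.
vₚ/vₐ = 1.6e+12 / 4e+11 ≈ 4.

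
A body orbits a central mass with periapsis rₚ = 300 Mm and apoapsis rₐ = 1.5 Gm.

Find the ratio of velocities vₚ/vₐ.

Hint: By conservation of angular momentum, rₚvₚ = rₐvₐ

Convert to SI: rₚ = 300 Mm = 3e+08 m; rₐ = 1.5 Gm = 1.5e+09 m.
Conservation of angular momentum gives rₚvₚ = rₐvₐ, so vₚ/vₐ = rₐ/rₚ.
vₚ/vₐ = 1.5e+09 / 3e+08 ≈ 5.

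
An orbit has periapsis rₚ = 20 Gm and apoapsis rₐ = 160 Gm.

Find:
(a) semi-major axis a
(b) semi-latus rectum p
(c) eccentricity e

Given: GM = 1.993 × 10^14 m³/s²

Convert to SI: rₚ = 20 Gm = 2e+10 m; rₐ = 160 Gm = 1.6e+11 m.
(a) a = (rₚ + rₐ)/2 = (2e+10 + 1.6e+11)/2 ≈ 9e+10 m
(b) From a = (rₚ + rₐ)/2 = 9e+10 m and e = (rₐ − rₚ)/(rₐ + rₚ) = 0.777778, p = a(1 − e²) = 9e+10 · (1 − (0.777778)²) ≈ 3.556e+10 m
(c) e = (rₐ − rₚ)/(rₐ + rₚ) = (1.6e+11 − 2e+10)/(1.6e+11 + 2e+10) ≈ 0.7778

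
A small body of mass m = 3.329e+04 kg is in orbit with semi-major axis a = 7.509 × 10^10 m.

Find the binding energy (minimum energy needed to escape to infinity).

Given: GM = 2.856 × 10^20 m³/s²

Total orbital energy is E = −GMm/(2a); binding energy is E_bind = −E = GMm/(2a).
E_bind = 2.856e+20 · 3.329e+04 / (2 · 7.509e+10) J ≈ 6.331e+13 J = 63.31 TJ.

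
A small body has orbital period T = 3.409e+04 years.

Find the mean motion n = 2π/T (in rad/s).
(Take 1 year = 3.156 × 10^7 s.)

Convert to SI: T = 3.409e+04 years = 1.07588e+12 s.
n = 2π / T.
n = 2π / 1.07588e+12 s ≈ 5.84e-12 rad/s.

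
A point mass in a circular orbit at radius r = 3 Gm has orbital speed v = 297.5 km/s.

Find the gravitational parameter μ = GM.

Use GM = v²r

Convert to SI: r = 3 Gm = 3e+09 m; v = 297.5 km/s = 297500 m/s.
For a circular orbit v² = GM/r, so GM = v² · r.
GM = (297500)² · 3e+09 m³/s² ≈ 2.655e+20 m³/s² = 2.655 × 10^20 m³/s².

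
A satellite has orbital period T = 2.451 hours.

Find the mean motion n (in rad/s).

Convert to SI: T = 2.451 hours = 8823.6 s.
n = 2π / T.
n = 2π / 8823.6 s ≈ 0.0007121 rad/s.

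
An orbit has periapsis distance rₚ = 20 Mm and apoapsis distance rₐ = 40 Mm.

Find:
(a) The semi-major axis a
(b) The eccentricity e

Convert to SI: rₚ = 20 Mm = 2e+07 m; rₐ = 40 Mm = 4e+07 m.
(a) a = (rₚ + rₐ) / 2 = (2e+07 + 4e+07) / 2 ≈ 3e+07 m = 30 Mm.
(b) e = (rₐ − rₚ) / (rₐ + rₚ) = (4e+07 − 2e+07) / (4e+07 + 2e+07) ≈ 0.3333.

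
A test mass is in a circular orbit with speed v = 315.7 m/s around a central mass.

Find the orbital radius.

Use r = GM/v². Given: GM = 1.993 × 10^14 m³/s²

For a circular orbit, v² = GM / r, so r = GM / v².
r = 1.993e+14 / (315.7)² m ≈ 2e+09 m = 2 Gm.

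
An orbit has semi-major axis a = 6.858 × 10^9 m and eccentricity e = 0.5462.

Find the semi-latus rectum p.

p = a (1 − e²).
p = 6.858e+09 · (1 − (0.5462)²) = 6.858e+09 · 0.701666 ≈ 4.812e+09 m = 4.812 × 10^9 m.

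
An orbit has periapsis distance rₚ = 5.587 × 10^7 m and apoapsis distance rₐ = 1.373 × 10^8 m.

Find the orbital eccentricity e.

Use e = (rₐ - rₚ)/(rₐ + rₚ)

e = (rₐ − rₚ) / (rₐ + rₚ).
e = (1.373e+08 − 5.587e+07) / (1.373e+08 + 5.587e+07) = 8.143e+07 / 1.9317e+08 ≈ 0.4215.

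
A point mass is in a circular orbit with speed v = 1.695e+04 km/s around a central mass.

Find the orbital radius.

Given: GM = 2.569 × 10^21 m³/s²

Convert to SI: v = 1.695e+04 km/s = 1.695e+07 m/s.
For a circular orbit, v² = GM / r, so r = GM / v².
r = 2.569e+21 / (1.695e+07)² m ≈ 8.942e+06 m = 8.942 Mm.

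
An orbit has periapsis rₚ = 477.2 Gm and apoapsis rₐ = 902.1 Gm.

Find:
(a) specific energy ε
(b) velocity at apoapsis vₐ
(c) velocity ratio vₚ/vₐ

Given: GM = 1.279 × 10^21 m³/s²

Convert to SI: rₚ = 477.2 Gm = 4.772e+11 m; rₐ = 902.1 Gm = 9.021e+11 m.
(a) With a = (rₚ + rₐ)/2 = 6.8965e+11 m, ε = −GM/(2a) = −1.279e+21/(2 · 6.8965e+11) J/kg ≈ -9.273e+08 J/kg
(b) With a = (rₚ + rₐ)/2 = 6.8965e+11 m, vₐ = √(GM (2/rₐ − 1/a)) = √(1.279e+21 · (2/9.021e+11 − 1/6.8965e+11)) m/s ≈ 3.132e+04 m/s
(c) Conservation of angular momentum (rₚvₚ = rₐvₐ) gives vₚ/vₐ = rₐ/rₚ = 9.021e+11/4.772e+11 ≈ 1.89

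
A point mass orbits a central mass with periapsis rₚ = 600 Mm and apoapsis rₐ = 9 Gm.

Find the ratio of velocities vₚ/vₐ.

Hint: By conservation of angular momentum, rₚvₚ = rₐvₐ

Convert to SI: rₚ = 600 Mm = 6e+08 m; rₐ = 9 Gm = 9e+09 m.
Conservation of angular momentum gives rₚvₚ = rₐvₐ, so vₚ/vₐ = rₐ/rₚ.
vₚ/vₐ = 9e+09 / 6e+08 ≈ 15.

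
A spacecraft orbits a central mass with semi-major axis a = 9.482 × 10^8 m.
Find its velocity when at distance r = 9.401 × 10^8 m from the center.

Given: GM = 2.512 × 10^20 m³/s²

Vis-viva: v = √(GM · (2/r − 1/a)).
2/r − 1/a = 2/9.401e+08 − 1/9.482e+08 = 1.0728e-09 m⁻¹.
v = √(2.512e+20 · 1.0728e-09) m/s ≈ 5.191e+05 m/s = 519.1 km/s.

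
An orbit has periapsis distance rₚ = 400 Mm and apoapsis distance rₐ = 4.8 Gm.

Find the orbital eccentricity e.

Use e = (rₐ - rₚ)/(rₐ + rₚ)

Convert to SI: rₚ = 400 Mm = 4e+08 m; rₐ = 4.8 Gm = 4.8e+09 m.
e = (rₐ − rₚ) / (rₐ + rₚ).
e = (4.8e+09 − 4e+08) / (4.8e+09 + 4e+08) = 4.4e+09 / 5.2e+09 ≈ 0.8462.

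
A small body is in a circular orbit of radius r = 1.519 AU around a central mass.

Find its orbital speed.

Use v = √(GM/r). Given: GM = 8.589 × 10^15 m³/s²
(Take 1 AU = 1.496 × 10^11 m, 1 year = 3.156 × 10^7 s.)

Convert to SI: r = 1.519 AU = 2.27242e+11 m.
For a circular orbit, gravity supplies the centripetal force, so v = √(GM / r).
v = √(8.589e+15 / 2.27242e+11) m/s ≈ 194.4 m/s = 0.04101 AU/year.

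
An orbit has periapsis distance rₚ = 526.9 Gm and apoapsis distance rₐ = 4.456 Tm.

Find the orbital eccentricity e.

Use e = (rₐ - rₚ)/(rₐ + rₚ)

Convert to SI: rₚ = 526.9 Gm = 5.269e+11 m; rₐ = 4.456 Tm = 4.456e+12 m.
e = (rₐ − rₚ) / (rₐ + rₚ).
e = (4.456e+12 − 5.269e+11) / (4.456e+12 + 5.269e+11) = 3.9291e+12 / 4.9829e+12 ≈ 0.7885.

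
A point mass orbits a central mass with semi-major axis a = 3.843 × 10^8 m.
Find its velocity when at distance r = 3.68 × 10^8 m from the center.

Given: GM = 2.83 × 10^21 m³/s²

Vis-viva: v = √(GM · (2/r − 1/a)).
2/r − 1/a = 2/3.68e+08 − 1/3.843e+08 = 2.83265e-09 m⁻¹.
v = √(2.83e+21 · 2.83265e-09) m/s ≈ 2.831e+06 m/s = 2831 km/s.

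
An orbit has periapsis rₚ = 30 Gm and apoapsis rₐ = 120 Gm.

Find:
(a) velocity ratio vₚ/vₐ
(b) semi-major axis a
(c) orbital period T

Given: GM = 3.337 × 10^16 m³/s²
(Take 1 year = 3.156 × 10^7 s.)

Convert to SI: rₚ = 30 Gm = 3e+10 m; rₐ = 120 Gm = 1.2e+11 m.
(a) Conservation of angular momentum (rₚvₚ = rₐvₐ) gives vₚ/vₐ = rₐ/rₚ = 1.2e+11/3e+10 ≈ 4
(b) a = (rₚ + rₐ)/2 = (3e+10 + 1.2e+11)/2 ≈ 7.5e+10 m
(c) With a = (rₚ + rₐ)/2 = 7.5e+10 m, T = 2π √(a³/GM) = 2π √((7.5e+10)³/3.337e+16) s ≈ 7.065e+08 s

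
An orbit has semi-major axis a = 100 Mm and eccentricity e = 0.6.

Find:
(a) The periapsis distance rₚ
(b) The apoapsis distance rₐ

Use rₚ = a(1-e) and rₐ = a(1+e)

Convert to SI: a = 100 Mm = 1e+08 m.
(a) rₚ = a(1 − e) = 1e+08 · (1 − 0.6) = 1e+08 · 0.4 ≈ 4e+07 m = 40 Mm.
(b) rₐ = a(1 + e) = 1e+08 · (1 + 0.6) = 1e+08 · 1.6 ≈ 1.6e+08 m = 160 Mm.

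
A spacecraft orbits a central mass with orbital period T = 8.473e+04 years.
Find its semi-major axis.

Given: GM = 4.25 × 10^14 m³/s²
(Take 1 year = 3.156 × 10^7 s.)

Convert to SI: T = 8.473e+04 years = 2.67408e+12 s.
Invert Kepler's third law: a = (GM · T² / (4π²))^(1/3).
Substituting T = 2.67408e+12 s and GM = 4.25e+14 m³/s²:
a = (4.25e+14 · (2.67408e+12)² / (4π²))^(1/3) m
a ≈ 4.254e+12 m = 4.254 × 10^12 m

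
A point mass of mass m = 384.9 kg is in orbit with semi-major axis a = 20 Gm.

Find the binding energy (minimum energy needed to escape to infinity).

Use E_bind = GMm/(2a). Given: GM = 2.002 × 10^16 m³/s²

Convert to SI: a = 20 Gm = 2e+10 m.
Total orbital energy is E = −GMm/(2a); binding energy is E_bind = −E = GMm/(2a).
E_bind = 2.002e+16 · 384.9 / (2 · 2e+10) J ≈ 1.926e+08 J = 192.6 MJ.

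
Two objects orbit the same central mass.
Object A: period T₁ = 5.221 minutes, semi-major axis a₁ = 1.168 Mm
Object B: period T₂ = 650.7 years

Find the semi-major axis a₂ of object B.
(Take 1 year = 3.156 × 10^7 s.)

Convert to SI: T₁ = 5.221 minutes = 313.26 s; a₁ = 1.168 Mm = 1.168e+06 m; T₂ = 650.7 years = 2.05361e+10 s.
Kepler's third law: (T₁/T₂)² = (a₁/a₂)³ ⇒ a₂ = a₁ · (T₂/T₁)^(2/3).
T₂/T₁ = 2.05361e+10 / 313.26 = 6.55561e+07.
a₂ = 1.168e+06 · (6.55561e+07)^(2/3) m ≈ 1.899e+11 m = 189.9 Gm.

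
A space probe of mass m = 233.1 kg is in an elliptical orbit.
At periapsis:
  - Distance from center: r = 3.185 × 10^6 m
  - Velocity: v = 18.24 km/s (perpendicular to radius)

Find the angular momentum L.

Convert to SI: v = 18.24 km/s = 18240 m/s.
Since v is perpendicular to r, L = m · v · r.
L = 233.1 · 18240 · 3.185e+06 kg·m²/s ≈ 1.354e+13 kg·m²/s.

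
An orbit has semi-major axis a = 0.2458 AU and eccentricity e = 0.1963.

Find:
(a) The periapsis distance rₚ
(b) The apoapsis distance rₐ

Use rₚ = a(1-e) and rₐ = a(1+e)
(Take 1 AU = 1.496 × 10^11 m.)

Convert to SI: a = 0.2458 AU = 3.67717e+10 m.
(a) rₚ = a(1 − e) = 3.67717e+10 · (1 − 0.1963) = 3.67717e+10 · 0.8037 ≈ 2.955e+10 m = 0.1975 AU.
(b) rₐ = a(1 + e) = 3.67717e+10 · (1 + 0.1963) = 3.67717e+10 · 1.1963 ≈ 4.399e+10 m = 0.2941 AU.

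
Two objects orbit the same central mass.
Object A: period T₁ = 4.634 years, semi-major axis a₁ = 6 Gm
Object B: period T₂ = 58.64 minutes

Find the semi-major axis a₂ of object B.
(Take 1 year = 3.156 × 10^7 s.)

Convert to SI: T₁ = 4.634 years = 1.46249e+08 s; a₁ = 6 Gm = 6e+09 m; T₂ = 58.64 minutes = 3518.4 s.
Kepler's third law: (T₁/T₂)² = (a₁/a₂)³ ⇒ a₂ = a₁ · (T₂/T₁)^(2/3).
T₂/T₁ = 3518.4 / 1.46249e+08 = 2.40576e-05.
a₂ = 6e+09 · (2.40576e-05)^(2/3) m ≈ 5e+06 m = 5 Mm.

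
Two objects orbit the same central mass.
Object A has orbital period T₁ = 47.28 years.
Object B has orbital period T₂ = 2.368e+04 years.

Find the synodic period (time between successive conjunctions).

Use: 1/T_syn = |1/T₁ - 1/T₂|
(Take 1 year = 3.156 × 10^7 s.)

Convert to SI: T₁ = 47.28 years = 1.49216e+09 s; T₂ = 2.368e+04 years = 7.47341e+11 s.
T_syn = |T₁ · T₂ / (T₁ − T₂)|.
T_syn = |1.49216e+09 · 7.47341e+11 / (1.49216e+09 − 7.47341e+11)| s ≈ 1.495e+09 s = 47.37 years.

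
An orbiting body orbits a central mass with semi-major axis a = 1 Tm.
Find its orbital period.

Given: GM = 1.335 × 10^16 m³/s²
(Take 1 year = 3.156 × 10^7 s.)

Convert to SI: a = 1 Tm = 1e+12 m.
Kepler's third law: T = 2π √(a³ / GM).
Substituting a = 1e+12 m and GM = 1.335e+16 m³/s²:
T = 2π √((1e+12)³ / 1.335e+16) s
T ≈ 5.438e+10 s = 1723 years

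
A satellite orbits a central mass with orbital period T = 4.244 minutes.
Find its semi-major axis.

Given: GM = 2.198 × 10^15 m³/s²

Convert to SI: T = 4.244 minutes = 254.64 s.
Invert Kepler's third law: a = (GM · T² / (4π²))^(1/3).
Substituting T = 254.64 s and GM = 2.198e+15 m³/s²:
a = (2.198e+15 · (254.64)² / (4π²))^(1/3) m
a ≈ 1.534e+06 m = 1.534 × 10^6 m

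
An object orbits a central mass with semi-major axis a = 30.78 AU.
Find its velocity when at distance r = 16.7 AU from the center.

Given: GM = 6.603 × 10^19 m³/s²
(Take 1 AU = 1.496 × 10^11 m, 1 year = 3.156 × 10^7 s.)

Convert to SI: a = 30.78 AU = 4.60469e+12 m; r = 16.7 AU = 2.49832e+12 m.
Vis-viva: v = √(GM · (2/r − 1/a)).
2/r − 1/a = 2/2.49832e+12 − 1/4.60469e+12 = 5.83368e-13 m⁻¹.
v = √(6.603e+19 · 5.83368e-13) m/s ≈ 6206 m/s = 1.309 AU/year.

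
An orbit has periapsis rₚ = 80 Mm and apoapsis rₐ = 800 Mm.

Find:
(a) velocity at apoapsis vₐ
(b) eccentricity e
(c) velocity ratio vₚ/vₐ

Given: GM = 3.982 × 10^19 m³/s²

Convert to SI: rₚ = 80 Mm = 8e+07 m; rₐ = 800 Mm = 8e+08 m.
(a) With a = (rₚ + rₐ)/2 = 4.4e+08 m, vₐ = √(GM (2/rₐ − 1/a)) = √(3.982e+19 · (2/8e+08 − 1/4.4e+08)) m/s ≈ 9.513e+04 m/s
(b) e = (rₐ − rₚ)/(rₐ + rₚ) = (8e+08 − 8e+07)/(8e+08 + 8e+07) ≈ 0.8182
(c) Conservation of angular momentum (rₚvₚ = rₐvₐ) gives vₚ/vₐ = rₐ/rₚ = 8e+08/8e+07 ≈ 10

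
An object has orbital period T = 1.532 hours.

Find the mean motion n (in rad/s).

Convert to SI: T = 1.532 hours = 5515.2 s.
n = 2π / T.
n = 2π / 5515.2 s ≈ 0.001139 rad/s.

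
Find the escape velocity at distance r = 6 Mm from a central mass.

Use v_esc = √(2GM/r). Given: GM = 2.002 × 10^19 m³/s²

Convert to SI: r = 6 Mm = 6e+06 m.
Escape velocity comes from setting total energy to zero: ½v² − GM/r = 0 ⇒ v_esc = √(2GM / r).
v_esc = √(2 · 2.002e+19 / 6e+06) m/s ≈ 2.583e+06 m/s = 2583 km/s.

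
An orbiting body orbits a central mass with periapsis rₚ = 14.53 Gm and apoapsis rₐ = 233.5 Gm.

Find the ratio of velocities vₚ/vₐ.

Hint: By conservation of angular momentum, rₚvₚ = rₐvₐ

Convert to SI: rₚ = 14.53 Gm = 1.453e+10 m; rₐ = 233.5 Gm = 2.335e+11 m.
Conservation of angular momentum gives rₚvₚ = rₐvₐ, so vₚ/vₐ = rₐ/rₚ.
vₚ/vₐ = 2.335e+11 / 1.453e+10 ≈ 16.07.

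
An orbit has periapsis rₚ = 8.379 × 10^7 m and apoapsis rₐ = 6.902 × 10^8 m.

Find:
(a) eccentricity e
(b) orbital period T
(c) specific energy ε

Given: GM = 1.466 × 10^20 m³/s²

(a) e = (rₐ − rₚ)/(rₐ + rₚ) = (6.902e+08 − 8.379e+07)/(6.902e+08 + 8.379e+07) ≈ 0.7835
(b) With a = (rₚ + rₐ)/2 = 3.86995e+08 m, T = 2π √(a³/GM) = 2π √((3.86995e+08)³/1.466e+20) s ≈ 3951 s
(c) With a = (rₚ + rₐ)/2 = 3.86995e+08 m, ε = −GM/(2a) = −1.466e+20/(2 · 3.86995e+08) J/kg ≈ -1.894e+11 J/kg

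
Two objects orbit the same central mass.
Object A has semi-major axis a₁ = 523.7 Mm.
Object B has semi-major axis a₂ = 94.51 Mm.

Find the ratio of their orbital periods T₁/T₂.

Convert to SI: a₁ = 523.7 Mm = 5.237e+08 m; a₂ = 94.51 Mm = 9.451e+07 m.
From Kepler's third law, (T₁/T₂)² = (a₁/a₂)³, so T₁/T₂ = (a₁/a₂)^(3/2).
a₁/a₂ = 5.237e+08 / 9.451e+07 = 5.54121.
T₁/T₂ = (5.54121)^(3/2) ≈ 13.04.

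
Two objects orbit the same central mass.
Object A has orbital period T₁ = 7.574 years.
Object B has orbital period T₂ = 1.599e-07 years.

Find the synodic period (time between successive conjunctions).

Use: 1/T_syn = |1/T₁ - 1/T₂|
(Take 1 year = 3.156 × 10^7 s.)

Convert to SI: T₁ = 7.574 years = 2.39035e+08 s; T₂ = 1.599e-07 years = 5.04644 s.
T_syn = |T₁ · T₂ / (T₁ − T₂)|.
T_syn = |2.39035e+08 · 5.04644 / (2.39035e+08 − 5.04644)| s ≈ 5.046 s = 1.599e-07 years.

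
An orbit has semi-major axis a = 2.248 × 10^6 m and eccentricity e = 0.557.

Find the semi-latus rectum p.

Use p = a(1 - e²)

p = a (1 − e²).
p = 2.248e+06 · (1 − (0.557)²) = 2.248e+06 · 0.689751 ≈ 1.551e+06 m = 1.551 × 10^6 m.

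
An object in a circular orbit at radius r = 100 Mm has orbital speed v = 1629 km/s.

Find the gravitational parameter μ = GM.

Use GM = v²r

Convert to SI: r = 100 Mm = 1e+08 m; v = 1629 km/s = 1.629e+06 m/s.
For a circular orbit v² = GM/r, so GM = v² · r.
GM = (1.629e+06)² · 1e+08 m³/s² ≈ 2.654e+20 m³/s² = 2.654 × 10^20 m³/s².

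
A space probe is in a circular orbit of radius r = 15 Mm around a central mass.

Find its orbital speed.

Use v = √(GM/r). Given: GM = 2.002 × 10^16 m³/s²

Convert to SI: r = 15 Mm = 1.5e+07 m.
For a circular orbit, gravity supplies the centripetal force, so v = √(GM / r).
v = √(2.002e+16 / 1.5e+07) m/s ≈ 3.653e+04 m/s = 36.53 km/s.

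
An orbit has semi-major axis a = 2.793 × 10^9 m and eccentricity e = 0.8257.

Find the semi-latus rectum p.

p = a (1 − e²).
p = 2.793e+09 · (1 − (0.8257)²) = 2.793e+09 · 0.31822 ≈ 8.888e+08 m = 8.888 × 10^8 m.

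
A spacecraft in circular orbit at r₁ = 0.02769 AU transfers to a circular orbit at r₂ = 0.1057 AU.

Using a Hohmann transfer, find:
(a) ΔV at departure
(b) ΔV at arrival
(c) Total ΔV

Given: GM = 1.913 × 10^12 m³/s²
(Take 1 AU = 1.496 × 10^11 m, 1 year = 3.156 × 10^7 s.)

Convert to SI: r₁ = 0.02769 AU = 4.14242e+09 m; r₂ = 0.1057 AU = 1.58127e+10 m.
Transfer semi-major axis: a_t = (r₁ + r₂)/2 = (4.14242e+09 + 1.58127e+10)/2 = 9.97757e+09 m.
Circular speeds: v₁ = √(GM/r₁) = 21.4897 m/s, v₂ = √(GM/r₂) = 10.999 m/s.
Transfer speeds (vis-viva v² = GM(2/r − 1/a_t)): v₁ᵗ = 27.0534 m/s, v₂ᵗ = 7.08711 m/s.
(a) ΔV₁ = |v₁ᵗ − v₁| ≈ 5.564 m/s = 0.001174 AU/year.
(b) ΔV₂ = |v₂ − v₂ᵗ| ≈ 3.912 m/s = 0.0008253 AU/year.
(c) ΔV_total = ΔV₁ + ΔV₂ ≈ 9.476 m/s = 0.001999 AU/year.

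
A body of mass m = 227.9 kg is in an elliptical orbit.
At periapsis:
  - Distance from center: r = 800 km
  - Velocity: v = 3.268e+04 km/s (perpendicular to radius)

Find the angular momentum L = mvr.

Convert to SI: r = 800 km = 800000 m; v = 3.268e+04 km/s = 3.268e+07 m/s.
Since v is perpendicular to r, L = m · v · r.
L = 227.9 · 3.268e+07 · 800000 kg·m²/s ≈ 5.958e+15 kg·m²/s.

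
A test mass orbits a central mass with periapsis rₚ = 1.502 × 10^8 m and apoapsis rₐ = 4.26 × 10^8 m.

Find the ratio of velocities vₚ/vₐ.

Conservation of angular momentum gives rₚvₚ = rₐvₐ, so vₚ/vₐ = rₐ/rₚ.
vₚ/vₐ = 4.26e+08 / 1.502e+08 ≈ 2.836.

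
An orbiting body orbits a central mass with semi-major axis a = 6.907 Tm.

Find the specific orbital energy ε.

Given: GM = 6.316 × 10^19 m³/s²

Convert to SI: a = 6.907 Tm = 6.907e+12 m.
ε = −GM / (2a).
ε = −6.316e+19 / (2 · 6.907e+12) J/kg ≈ -4.572e+06 J/kg = -4.572 MJ/kg.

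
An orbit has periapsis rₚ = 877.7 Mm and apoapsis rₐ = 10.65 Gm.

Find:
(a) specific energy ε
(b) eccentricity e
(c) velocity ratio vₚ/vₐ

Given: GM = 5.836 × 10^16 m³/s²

Convert to SI: rₚ = 877.7 Mm = 8.777e+08 m; rₐ = 10.65 Gm = 1.065e+10 m.
(a) With a = (rₚ + rₐ)/2 = 5.76385e+09 m, ε = −GM/(2a) = −5.836e+16/(2 · 5.76385e+09) J/kg ≈ -5.063e+06 J/kg
(b) e = (rₐ − rₚ)/(rₐ + rₚ) = (1.065e+10 − 8.777e+08)/(1.065e+10 + 8.777e+08) ≈ 0.8477
(c) Conservation of angular momentum (rₚvₚ = rₐvₐ) gives vₚ/vₐ = rₐ/rₚ = 1.065e+10/8.777e+08 ≈ 12.13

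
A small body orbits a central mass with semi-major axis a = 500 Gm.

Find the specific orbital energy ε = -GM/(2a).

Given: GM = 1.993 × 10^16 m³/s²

Convert to SI: a = 500 Gm = 5e+11 m.
ε = −GM / (2a).
ε = −1.993e+16 / (2 · 5e+11) J/kg ≈ -1.993e+04 J/kg = -19.93 kJ/kg.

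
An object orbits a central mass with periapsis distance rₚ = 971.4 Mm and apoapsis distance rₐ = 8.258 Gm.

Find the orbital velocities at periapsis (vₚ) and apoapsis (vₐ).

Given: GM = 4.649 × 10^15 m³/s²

Convert to SI: rₚ = 971.4 Mm = 9.714e+08 m; rₐ = 8.258 Gm = 8.258e+09 m.
Use the vis-viva equation v² = GM(2/r − 1/a) with a = (rₚ + rₐ)/2 = (9.714e+08 + 8.258e+09)/2 = 4.6147e+09 m.
vₚ = √(GM · (2/rₚ − 1/a)) = √(4.649e+15 · (2/9.714e+08 − 1/4.6147e+09)) m/s ≈ 2926 m/s = 2.926 km/s.
vₐ = √(GM · (2/rₐ − 1/a)) = √(4.649e+15 · (2/8.258e+09 − 1/4.6147e+09)) m/s ≈ 344.2 m/s = 344.2 m/s.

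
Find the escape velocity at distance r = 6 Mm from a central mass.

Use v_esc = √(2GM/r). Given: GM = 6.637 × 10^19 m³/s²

Convert to SI: r = 6 Mm = 6e+06 m.
Escape velocity comes from setting total energy to zero: ½v² − GM/r = 0 ⇒ v_esc = √(2GM / r).
v_esc = √(2 · 6.637e+19 / 6e+06) m/s ≈ 4.704e+06 m/s = 4704 km/s.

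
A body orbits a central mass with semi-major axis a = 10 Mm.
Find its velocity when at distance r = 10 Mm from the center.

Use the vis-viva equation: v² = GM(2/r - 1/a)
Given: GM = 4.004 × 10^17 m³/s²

Convert to SI: a = 10 Mm = 1e+07 m; r = 10 Mm = 1e+07 m.
Vis-viva: v = √(GM · (2/r − 1/a)).
2/r − 1/a = 2/1e+07 − 1/1e+07 = 1e-07 m⁻¹.
v = √(4.004e+17 · 1e-07) m/s ≈ 2.001e+05 m/s = 200.1 km/s.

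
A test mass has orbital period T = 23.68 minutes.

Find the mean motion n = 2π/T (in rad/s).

Convert to SI: T = 23.68 minutes = 1420.8 s.
n = 2π / T.
n = 2π / 1420.8 s ≈ 0.004422 rad/s.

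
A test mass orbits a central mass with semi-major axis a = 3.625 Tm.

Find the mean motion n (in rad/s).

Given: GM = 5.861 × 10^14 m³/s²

Convert to SI: a = 3.625 Tm = 3.625e+12 m.
n = √(GM / a³).
n = √(5.861e+14 / (3.625e+12)³) rad/s ≈ 3.508e-12 rad/s.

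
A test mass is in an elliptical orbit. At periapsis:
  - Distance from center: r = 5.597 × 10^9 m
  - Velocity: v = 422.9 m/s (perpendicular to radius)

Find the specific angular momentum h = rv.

With v perpendicular to r, h = r · v.
h = 5.597e+09 · 422.9 m²/s ≈ 2.367e+12 m²/s.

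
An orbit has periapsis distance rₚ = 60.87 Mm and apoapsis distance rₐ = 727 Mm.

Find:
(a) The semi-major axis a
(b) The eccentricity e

Convert to SI: rₚ = 60.87 Mm = 6.087e+07 m; rₐ = 727 Mm = 7.27e+08 m.
(a) a = (rₚ + rₐ) / 2 = (6.087e+07 + 7.27e+08) / 2 ≈ 3.939e+08 m = 393.9 Mm.
(b) e = (rₐ − rₚ) / (rₐ + rₚ) = (7.27e+08 − 6.087e+07) / (7.27e+08 + 6.087e+07) ≈ 0.8455.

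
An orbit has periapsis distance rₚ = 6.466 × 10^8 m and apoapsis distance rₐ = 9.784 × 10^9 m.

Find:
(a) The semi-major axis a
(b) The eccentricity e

(a) a = (rₚ + rₐ) / 2 = (6.466e+08 + 9.784e+09) / 2 ≈ 5.215e+09 m = 5.215 × 10^9 m.
(b) e = (rₐ − rₚ) / (rₐ + rₚ) = (9.784e+09 − 6.466e+08) / (9.784e+09 + 6.466e+08) ≈ 0.876.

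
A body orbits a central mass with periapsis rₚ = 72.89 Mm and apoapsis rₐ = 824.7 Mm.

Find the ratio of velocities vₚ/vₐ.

Convert to SI: rₚ = 72.89 Mm = 7.289e+07 m; rₐ = 824.7 Mm = 8.247e+08 m.
Conservation of angular momentum gives rₚvₚ = rₐvₐ, so vₚ/vₐ = rₐ/rₚ.
vₚ/vₐ = 8.247e+08 / 7.289e+07 ≈ 11.31.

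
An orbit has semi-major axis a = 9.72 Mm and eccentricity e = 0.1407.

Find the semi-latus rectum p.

Convert to SI: a = 9.72 Mm = 9.72e+06 m.
p = a (1 − e²).
p = 9.72e+06 · (1 − (0.1407)²) = 9.72e+06 · 0.980204 ≈ 9.528e+06 m = 9.528 Mm.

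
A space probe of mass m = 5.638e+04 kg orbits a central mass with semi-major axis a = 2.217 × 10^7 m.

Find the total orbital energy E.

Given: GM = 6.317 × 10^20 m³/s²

E = −GMm / (2a).
E = −6.317e+20 · 5.638e+04 / (2 · 2.217e+07) J ≈ -8.032e+17 J = -803.2 PJ.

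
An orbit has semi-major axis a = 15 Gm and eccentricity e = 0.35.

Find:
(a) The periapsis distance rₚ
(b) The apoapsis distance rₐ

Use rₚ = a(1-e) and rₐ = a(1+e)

Convert to SI: a = 15 Gm = 1.5e+10 m.
(a) rₚ = a(1 − e) = 1.5e+10 · (1 − 0.35) = 1.5e+10 · 0.65 ≈ 9.75e+09 m = 9.75 Gm.
(b) rₐ = a(1 + e) = 1.5e+10 · (1 + 0.35) = 1.5e+10 · 1.35 ≈ 2.025e+10 m = 20.25 Gm.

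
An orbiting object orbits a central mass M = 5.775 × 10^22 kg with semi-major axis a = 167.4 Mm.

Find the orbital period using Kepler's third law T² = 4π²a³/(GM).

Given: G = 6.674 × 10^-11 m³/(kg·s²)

Convert to SI: a = 167.4 Mm = 1.674e+08 m.
GM = G · M = 6.674e-11 · 5.775e+22 = 3.85423e+12 m³/s².
Kepler's third law: T = 2π √(a³ / GM).
Substituting a = 1.674e+08 m and GM = 3.85423e+12 m³/s²:
T = 2π √((1.674e+08)³ / 3.85423e+12) s
T ≈ 6.932e+06 s = 80.23 days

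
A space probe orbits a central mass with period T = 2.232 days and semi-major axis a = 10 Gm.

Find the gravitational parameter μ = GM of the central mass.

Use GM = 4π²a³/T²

Convert to SI: T = 2.232 days = 192845 s; a = 10 Gm = 1e+10 m.
GM = 4π² · a³ / T².
GM = 4π² · (1e+10)³ / (192845)² m³/s² ≈ 1.062e+21 m³/s² = 1.062 × 10^21 m³/s².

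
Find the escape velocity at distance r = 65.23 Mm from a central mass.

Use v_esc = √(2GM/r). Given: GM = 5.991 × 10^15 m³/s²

Convert to SI: r = 65.23 Mm = 6.523e+07 m.
Escape velocity comes from setting total energy to zero: ½v² − GM/r = 0 ⇒ v_esc = √(2GM / r).
v_esc = √(2 · 5.991e+15 / 6.523e+07) m/s ≈ 1.355e+04 m/s = 13.55 km/s.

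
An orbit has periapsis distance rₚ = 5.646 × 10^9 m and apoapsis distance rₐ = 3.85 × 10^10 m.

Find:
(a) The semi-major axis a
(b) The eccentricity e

(a) a = (rₚ + rₐ) / 2 = (5.646e+09 + 3.85e+10) / 2 ≈ 2.207e+10 m = 2.207 × 10^10 m.
(b) e = (rₐ − rₚ) / (rₐ + rₚ) = (3.85e+10 − 5.646e+09) / (3.85e+10 + 5.646e+09) ≈ 0.7442.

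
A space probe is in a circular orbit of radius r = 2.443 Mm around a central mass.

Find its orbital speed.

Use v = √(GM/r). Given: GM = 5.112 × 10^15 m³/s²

Convert to SI: r = 2.443 Mm = 2.443e+06 m.
For a circular orbit, gravity supplies the centripetal force, so v = √(GM / r).
v = √(5.112e+15 / 2.443e+06) m/s ≈ 4.574e+04 m/s = 45.74 km/s.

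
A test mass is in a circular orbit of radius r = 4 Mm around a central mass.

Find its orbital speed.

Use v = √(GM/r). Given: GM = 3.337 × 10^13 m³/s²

Convert to SI: r = 4 Mm = 4e+06 m.
For a circular orbit, gravity supplies the centripetal force, so v = √(GM / r).
v = √(3.337e+13 / 4e+06) m/s ≈ 2888 m/s = 2.888 km/s.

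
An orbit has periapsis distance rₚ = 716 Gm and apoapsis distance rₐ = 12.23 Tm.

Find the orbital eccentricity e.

Convert to SI: rₚ = 716 Gm = 7.16e+11 m; rₐ = 12.23 Tm = 1.223e+13 m.
e = (rₐ − rₚ) / (rₐ + rₚ).
e = (1.223e+13 − 7.16e+11) / (1.223e+13 + 7.16e+11) = 1.1514e+13 / 1.2946e+13 ≈ 0.8894.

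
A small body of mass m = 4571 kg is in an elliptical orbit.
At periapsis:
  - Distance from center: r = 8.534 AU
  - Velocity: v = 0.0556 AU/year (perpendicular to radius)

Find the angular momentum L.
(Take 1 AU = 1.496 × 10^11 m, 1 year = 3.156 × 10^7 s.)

Convert to SI: r = 8.534 AU = 1.27669e+12 m; v = 0.0556 AU/year = 263.554 m/s.
Since v is perpendicular to r, L = m · v · r.
L = 4571 · 263.554 · 1.27669e+12 kg·m²/s ≈ 1.538e+18 kg·m²/s.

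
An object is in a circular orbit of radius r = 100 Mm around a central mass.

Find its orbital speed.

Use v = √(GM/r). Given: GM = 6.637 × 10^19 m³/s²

Convert to SI: r = 100 Mm = 1e+08 m.
For a circular orbit, gravity supplies the centripetal force, so v = √(GM / r).
v = √(6.637e+19 / 1e+08) m/s ≈ 8.147e+05 m/s = 814.7 km/s.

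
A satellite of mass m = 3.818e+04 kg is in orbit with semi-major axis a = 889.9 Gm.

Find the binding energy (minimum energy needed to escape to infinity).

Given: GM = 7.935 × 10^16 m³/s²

Convert to SI: a = 889.9 Gm = 8.899e+11 m.
Total orbital energy is E = −GMm/(2a); binding energy is E_bind = −E = GMm/(2a).
E_bind = 7.935e+16 · 3.818e+04 / (2 · 8.899e+11) J ≈ 1.702e+09 J = 1.702 GJ.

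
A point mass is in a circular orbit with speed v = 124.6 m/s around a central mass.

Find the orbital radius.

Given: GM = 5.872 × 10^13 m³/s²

For a circular orbit, v² = GM / r, so r = GM / v².
r = 5.872e+13 / (124.6)² m ≈ 3.782e+09 m = 3.782 Gm.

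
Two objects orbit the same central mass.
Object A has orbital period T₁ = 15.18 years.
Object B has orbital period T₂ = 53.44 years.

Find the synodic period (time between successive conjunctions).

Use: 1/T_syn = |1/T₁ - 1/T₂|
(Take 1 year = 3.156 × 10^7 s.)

Convert to SI: T₁ = 15.18 years = 4.79081e+08 s; T₂ = 53.44 years = 1.68657e+09 s.
T_syn = |T₁ · T₂ / (T₁ − T₂)|.
T_syn = |4.79081e+08 · 1.68657e+09 / (4.79081e+08 − 1.68657e+09)| s ≈ 6.692e+08 s = 21.2 years.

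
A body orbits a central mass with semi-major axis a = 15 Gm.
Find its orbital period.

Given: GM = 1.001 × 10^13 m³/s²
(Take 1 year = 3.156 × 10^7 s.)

Convert to SI: a = 15 Gm = 1.5e+10 m.
Kepler's third law: T = 2π √(a³ / GM).
Substituting a = 1.5e+10 m and GM = 1.001e+13 m³/s²:
T = 2π √((1.5e+10)³ / 1.001e+13) s
T ≈ 3.648e+09 s = 115.6 years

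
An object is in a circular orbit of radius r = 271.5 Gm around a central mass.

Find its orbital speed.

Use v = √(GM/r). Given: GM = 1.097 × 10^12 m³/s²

Convert to SI: r = 271.5 Gm = 2.715e+11 m.
For a circular orbit, gravity supplies the centripetal force, so v = √(GM / r).
v = √(1.097e+12 / 2.715e+11) m/s ≈ 2.01 m/s = 2.01 m/s.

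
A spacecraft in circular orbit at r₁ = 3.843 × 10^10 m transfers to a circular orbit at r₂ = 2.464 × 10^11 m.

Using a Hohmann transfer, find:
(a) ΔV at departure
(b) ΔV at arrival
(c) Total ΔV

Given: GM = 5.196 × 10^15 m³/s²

Transfer semi-major axis: a_t = (r₁ + r₂)/2 = (3.843e+10 + 2.464e+11)/2 = 1.42415e+11 m.
Circular speeds: v₁ = √(GM/r₁) = 367.705 m/s, v₂ = √(GM/r₂) = 145.216 m/s.
Transfer speeds (vis-viva v² = GM(2/r − 1/a_t)): v₁ᵗ = 483.662 m/s, v₂ᵗ = 75.4348 m/s.
(a) ΔV₁ = |v₁ᵗ − v₁| ≈ 116 m/s = 116 m/s.
(b) ΔV₂ = |v₂ − v₂ᵗ| ≈ 69.78 m/s = 69.78 m/s.
(c) ΔV_total = ΔV₁ + ΔV₂ ≈ 185.7 m/s = 185.7 m/s.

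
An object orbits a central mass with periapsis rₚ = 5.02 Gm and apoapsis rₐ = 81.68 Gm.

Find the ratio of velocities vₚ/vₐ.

Convert to SI: rₚ = 5.02 Gm = 5.02e+09 m; rₐ = 81.68 Gm = 8.168e+10 m.
Conservation of angular momentum gives rₚvₚ = rₐvₐ, so vₚ/vₐ = rₐ/rₚ.
vₚ/vₐ = 8.168e+10 / 5.02e+09 ≈ 16.27.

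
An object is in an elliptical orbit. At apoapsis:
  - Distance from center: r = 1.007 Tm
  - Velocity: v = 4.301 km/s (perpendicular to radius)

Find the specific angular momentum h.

Convert to SI: r = 1.007 Tm = 1.007e+12 m; v = 4.301 km/s = 4301 m/s.
With v perpendicular to r, h = r · v.
h = 1.007e+12 · 4301 m²/s ≈ 4.331e+15 m²/s.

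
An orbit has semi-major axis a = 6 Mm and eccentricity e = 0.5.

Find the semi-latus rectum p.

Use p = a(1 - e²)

Convert to SI: a = 6 Mm = 6e+06 m.
p = a (1 − e²).
p = 6e+06 · (1 − (0.5)²) = 6e+06 · 0.75 ≈ 4.5e+06 m = 4.5 Mm.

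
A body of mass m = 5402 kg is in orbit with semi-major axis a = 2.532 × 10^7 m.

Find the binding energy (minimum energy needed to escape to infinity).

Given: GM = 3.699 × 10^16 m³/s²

Total orbital energy is E = −GMm/(2a); binding energy is E_bind = −E = GMm/(2a).
E_bind = 3.699e+16 · 5402 / (2 · 2.532e+07) J ≈ 3.946e+12 J = 3.946 TJ.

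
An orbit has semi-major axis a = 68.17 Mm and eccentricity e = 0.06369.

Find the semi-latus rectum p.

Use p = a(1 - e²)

Convert to SI: a = 68.17 Mm = 6.817e+07 m.
p = a (1 − e²).
p = 6.817e+07 · (1 − (0.06369)²) = 6.817e+07 · 0.995944 ≈ 6.789e+07 m = 67.89 Mm.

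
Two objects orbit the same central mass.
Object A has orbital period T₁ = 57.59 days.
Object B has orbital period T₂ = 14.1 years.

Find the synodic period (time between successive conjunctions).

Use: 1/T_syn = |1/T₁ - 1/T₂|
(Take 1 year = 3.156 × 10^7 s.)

Convert to SI: T₁ = 57.59 days = 4.97578e+06 s; T₂ = 14.1 years = 4.44996e+08 s.
T_syn = |T₁ · T₂ / (T₁ − T₂)|.
T_syn = |4.97578e+06 · 4.44996e+08 / (4.97578e+06 − 4.44996e+08)| s ≈ 5.032e+06 s = 58.24 days.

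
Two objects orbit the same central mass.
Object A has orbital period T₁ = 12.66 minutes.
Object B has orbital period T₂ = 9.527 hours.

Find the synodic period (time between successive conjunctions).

Convert to SI: T₁ = 12.66 minutes = 759.6 s; T₂ = 9.527 hours = 34297.2 s.
T_syn = |T₁ · T₂ / (T₁ − T₂)|.
T_syn = |759.6 · 34297.2 / (759.6 − 34297.2)| s ≈ 776.8 s = 12.95 minutes.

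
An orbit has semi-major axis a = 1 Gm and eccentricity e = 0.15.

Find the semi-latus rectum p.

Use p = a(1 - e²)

Convert to SI: a = 1 Gm = 1e+09 m.
p = a (1 − e²).
p = 1e+09 · (1 − (0.15)²) = 1e+09 · 0.9775 ≈ 9.775e+08 m = 977.5 Mm.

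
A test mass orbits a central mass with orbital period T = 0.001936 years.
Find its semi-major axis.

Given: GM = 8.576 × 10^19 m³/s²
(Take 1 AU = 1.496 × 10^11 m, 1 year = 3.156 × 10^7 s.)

Convert to SI: T = 0.001936 years = 61100.2 s.
Invert Kepler's third law: a = (GM · T² / (4π²))^(1/3).
Substituting T = 61100.2 s and GM = 8.576e+19 m³/s²:
a = (8.576e+19 · (61100.2)² / (4π²))^(1/3) m
a ≈ 2.009e+09 m = 0.01343 AU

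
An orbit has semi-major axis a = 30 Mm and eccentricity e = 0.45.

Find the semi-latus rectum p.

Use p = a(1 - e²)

Convert to SI: a = 30 Mm = 3e+07 m.
p = a (1 − e²).
p = 3e+07 · (1 − (0.45)²) = 3e+07 · 0.7975 ≈ 2.392e+07 m = 23.93 Mm.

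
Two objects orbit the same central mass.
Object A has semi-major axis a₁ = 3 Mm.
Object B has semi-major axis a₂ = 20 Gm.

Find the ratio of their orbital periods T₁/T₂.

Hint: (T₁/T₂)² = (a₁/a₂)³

Convert to SI: a₁ = 3 Mm = 3e+06 m; a₂ = 20 Gm = 2e+10 m.
From Kepler's third law, (T₁/T₂)² = (a₁/a₂)³, so T₁/T₂ = (a₁/a₂)^(3/2).
a₁/a₂ = 3e+06 / 2e+10 = 0.00015.
T₁/T₂ = (0.00015)^(3/2) ≈ 1.837e-06.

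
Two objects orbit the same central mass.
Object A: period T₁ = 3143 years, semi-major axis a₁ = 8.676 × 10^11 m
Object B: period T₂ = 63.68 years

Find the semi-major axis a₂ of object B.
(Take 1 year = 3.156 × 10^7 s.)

Convert to SI: T₁ = 3143 years = 9.91931e+10 s; T₂ = 63.68 years = 2.00974e+09 s.
Kepler's third law: (T₁/T₂)² = (a₁/a₂)³ ⇒ a₂ = a₁ · (T₂/T₁)^(2/3).
T₂/T₁ = 2.00974e+09 / 9.91931e+10 = 0.0202609.
a₂ = 8.676e+11 · (0.0202609)^(2/3) m ≈ 6.448e+10 m = 6.448 × 10^10 m.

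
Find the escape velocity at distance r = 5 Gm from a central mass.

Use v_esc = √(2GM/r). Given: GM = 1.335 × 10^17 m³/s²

Convert to SI: r = 5 Gm = 5e+09 m.
Escape velocity comes from setting total energy to zero: ½v² − GM/r = 0 ⇒ v_esc = √(2GM / r).
v_esc = √(2 · 1.335e+17 / 5e+09) m/s ≈ 7308 m/s = 7.308 km/s.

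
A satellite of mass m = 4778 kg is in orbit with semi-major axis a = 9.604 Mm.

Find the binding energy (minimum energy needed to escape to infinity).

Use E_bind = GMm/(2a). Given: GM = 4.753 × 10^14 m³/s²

Convert to SI: a = 9.604 Mm = 9.604e+06 m.
Total orbital energy is E = −GMm/(2a); binding energy is E_bind = −E = GMm/(2a).
E_bind = 4.753e+14 · 4778 / (2 · 9.604e+06) J ≈ 1.182e+11 J = 118.2 GJ.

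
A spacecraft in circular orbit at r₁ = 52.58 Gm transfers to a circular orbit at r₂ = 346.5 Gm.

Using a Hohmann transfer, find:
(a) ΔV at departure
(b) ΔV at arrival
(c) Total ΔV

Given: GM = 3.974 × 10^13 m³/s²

Convert to SI: r₁ = 52.58 Gm = 5.258e+10 m; r₂ = 346.5 Gm = 3.465e+11 m.
Transfer semi-major axis: a_t = (r₁ + r₂)/2 = (5.258e+10 + 3.465e+11)/2 = 1.9954e+11 m.
Circular speeds: v₁ = √(GM/r₁) = 27.4918 m/s, v₂ = √(GM/r₂) = 10.7093 m/s.
Transfer speeds (vis-viva v² = GM(2/r − 1/a_t)): v₁ᵗ = 36.2277 m/s, v₂ᵗ = 5.4974 m/s.
(a) ΔV₁ = |v₁ᵗ − v₁| ≈ 8.736 m/s = 8.736 m/s.
(b) ΔV₂ = |v₂ − v₂ᵗ| ≈ 5.212 m/s = 5.212 m/s.
(c) ΔV_total = ΔV₁ + ΔV₂ ≈ 13.95 m/s = 13.95 m/s.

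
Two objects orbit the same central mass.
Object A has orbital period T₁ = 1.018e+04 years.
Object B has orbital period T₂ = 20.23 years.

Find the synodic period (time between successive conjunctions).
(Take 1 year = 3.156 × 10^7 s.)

Convert to SI: T₁ = 1.018e+04 years = 3.21281e+11 s; T₂ = 20.23 years = 6.38459e+08 s.
T_syn = |T₁ · T₂ / (T₁ − T₂)|.
T_syn = |3.21281e+11 · 6.38459e+08 / (3.21281e+11 − 6.38459e+08)| s ≈ 6.397e+08 s = 20.27 years.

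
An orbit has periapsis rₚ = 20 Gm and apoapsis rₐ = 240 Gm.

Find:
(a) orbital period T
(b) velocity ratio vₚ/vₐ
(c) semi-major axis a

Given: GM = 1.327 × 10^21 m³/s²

Convert to SI: rₚ = 20 Gm = 2e+10 m; rₐ = 240 Gm = 2.4e+11 m.
(a) With a = (rₚ + rₐ)/2 = 1.3e+11 m, T = 2π √(a³/GM) = 2π √((1.3e+11)³/1.327e+21) s ≈ 8.085e+06 s
(b) Conservation of angular momentum (rₚvₚ = rₐvₐ) gives vₚ/vₐ = rₐ/rₚ = 2.4e+11/2e+10 ≈ 12
(c) a = (rₚ + rₐ)/2 = (2e+10 + 2.4e+11)/2 ≈ 1.3e+11 m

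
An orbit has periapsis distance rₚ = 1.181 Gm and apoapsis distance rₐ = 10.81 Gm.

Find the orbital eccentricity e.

Convert to SI: rₚ = 1.181 Gm = 1.181e+09 m; rₐ = 10.81 Gm = 1.081e+10 m.
e = (rₐ − rₚ) / (rₐ + rₚ).
e = (1.081e+10 − 1.181e+09) / (1.081e+10 + 1.181e+09) = 9.629e+09 / 1.1991e+10 ≈ 0.803.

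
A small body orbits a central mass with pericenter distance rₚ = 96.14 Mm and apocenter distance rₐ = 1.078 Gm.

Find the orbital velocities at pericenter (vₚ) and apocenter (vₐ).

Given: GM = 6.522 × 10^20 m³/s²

Convert to SI: rₚ = 96.14 Mm = 9.614e+07 m; rₐ = 1.078 Gm = 1.078e+09 m.
Use the vis-viva equation v² = GM(2/r − 1/a) with a = (rₚ + rₐ)/2 = (9.614e+07 + 1.078e+09)/2 = 5.8707e+08 m.
vₚ = √(GM · (2/rₚ − 1/a)) = √(6.522e+20 · (2/9.614e+07 − 1/5.8707e+08)) m/s ≈ 3.529e+06 m/s = 3529 km/s.
vₐ = √(GM · (2/rₐ − 1/a)) = √(6.522e+20 · (2/1.078e+09 − 1/5.8707e+08)) m/s ≈ 3.148e+05 m/s = 314.8 km/s.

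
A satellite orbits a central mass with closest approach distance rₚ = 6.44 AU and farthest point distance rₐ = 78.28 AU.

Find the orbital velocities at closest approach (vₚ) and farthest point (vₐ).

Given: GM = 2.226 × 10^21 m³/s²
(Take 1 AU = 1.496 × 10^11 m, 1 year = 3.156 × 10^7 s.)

Convert to SI: rₚ = 6.44 AU = 9.63424e+11 m; rₐ = 78.28 AU = 1.17107e+13 m.
Use the vis-viva equation v² = GM(2/r − 1/a) with a = (rₚ + rₐ)/2 = (9.63424e+11 + 1.17107e+13)/2 = 6.33706e+12 m.
vₚ = √(GM · (2/rₚ − 1/a)) = √(2.226e+21 · (2/9.63424e+11 − 1/6.33706e+12)) m/s ≈ 6.534e+04 m/s = 13.78 AU/year.
vₐ = √(GM · (2/rₐ − 1/a)) = √(2.226e+21 · (2/1.17107e+13 − 1/6.33706e+12)) m/s ≈ 5376 m/s = 1.134 AU/year.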